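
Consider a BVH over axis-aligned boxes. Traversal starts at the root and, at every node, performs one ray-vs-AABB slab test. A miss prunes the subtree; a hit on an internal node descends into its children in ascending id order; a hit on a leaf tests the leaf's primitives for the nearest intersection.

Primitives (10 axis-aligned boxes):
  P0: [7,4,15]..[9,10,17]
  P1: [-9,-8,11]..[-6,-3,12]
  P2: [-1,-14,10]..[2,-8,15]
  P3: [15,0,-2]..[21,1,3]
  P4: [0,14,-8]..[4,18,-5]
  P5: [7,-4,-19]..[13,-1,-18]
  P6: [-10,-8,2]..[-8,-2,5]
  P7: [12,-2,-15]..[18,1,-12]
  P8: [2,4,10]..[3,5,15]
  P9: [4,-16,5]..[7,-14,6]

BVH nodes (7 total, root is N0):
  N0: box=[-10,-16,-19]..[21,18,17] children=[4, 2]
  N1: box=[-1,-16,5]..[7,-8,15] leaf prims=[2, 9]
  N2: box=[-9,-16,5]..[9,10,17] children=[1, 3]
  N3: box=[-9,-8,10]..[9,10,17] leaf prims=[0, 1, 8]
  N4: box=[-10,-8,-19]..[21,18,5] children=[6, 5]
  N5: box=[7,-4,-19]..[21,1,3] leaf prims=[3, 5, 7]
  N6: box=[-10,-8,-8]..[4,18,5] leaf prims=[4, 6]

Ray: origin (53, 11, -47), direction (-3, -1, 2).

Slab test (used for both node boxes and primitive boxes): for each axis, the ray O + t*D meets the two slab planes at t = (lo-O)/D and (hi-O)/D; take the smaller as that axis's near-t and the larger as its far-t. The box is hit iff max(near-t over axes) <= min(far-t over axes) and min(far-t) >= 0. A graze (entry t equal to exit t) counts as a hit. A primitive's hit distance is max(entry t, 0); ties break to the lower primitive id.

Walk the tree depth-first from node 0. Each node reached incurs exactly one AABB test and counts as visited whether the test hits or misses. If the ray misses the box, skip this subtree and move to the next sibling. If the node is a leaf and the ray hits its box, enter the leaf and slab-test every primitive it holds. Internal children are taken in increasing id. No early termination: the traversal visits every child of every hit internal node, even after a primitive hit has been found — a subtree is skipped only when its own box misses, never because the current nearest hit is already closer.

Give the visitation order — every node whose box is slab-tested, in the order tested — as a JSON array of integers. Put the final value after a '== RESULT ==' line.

Trace the traversal:
N0 x:[32/3,21] y:[-7,27] z:[14,32] -> hit [14,21], descend [2, 4]
  N2 x:[44/3,62/3] y:[1,27] z:[26,32] -> miss, prune
  N4 x:[32/3,21] y:[-7,19] z:[14,26] -> hit [14,19], descend [5, 6]
    N5 x:[32/3,46/3] y:[10,15] z:[14,25] -> hit [14,15] leaf, test {P3(miss), P5@t=14, P7(miss)}
    N6 x:[49/3,21] y:[-7,19] z:[39/2,26] -> miss, prune

order=[0, 2, 4, 5, 6]  |boxes|=5  |leaves|=1  hit=P5

== RESULT ==
[0, 2, 4, 5, 6]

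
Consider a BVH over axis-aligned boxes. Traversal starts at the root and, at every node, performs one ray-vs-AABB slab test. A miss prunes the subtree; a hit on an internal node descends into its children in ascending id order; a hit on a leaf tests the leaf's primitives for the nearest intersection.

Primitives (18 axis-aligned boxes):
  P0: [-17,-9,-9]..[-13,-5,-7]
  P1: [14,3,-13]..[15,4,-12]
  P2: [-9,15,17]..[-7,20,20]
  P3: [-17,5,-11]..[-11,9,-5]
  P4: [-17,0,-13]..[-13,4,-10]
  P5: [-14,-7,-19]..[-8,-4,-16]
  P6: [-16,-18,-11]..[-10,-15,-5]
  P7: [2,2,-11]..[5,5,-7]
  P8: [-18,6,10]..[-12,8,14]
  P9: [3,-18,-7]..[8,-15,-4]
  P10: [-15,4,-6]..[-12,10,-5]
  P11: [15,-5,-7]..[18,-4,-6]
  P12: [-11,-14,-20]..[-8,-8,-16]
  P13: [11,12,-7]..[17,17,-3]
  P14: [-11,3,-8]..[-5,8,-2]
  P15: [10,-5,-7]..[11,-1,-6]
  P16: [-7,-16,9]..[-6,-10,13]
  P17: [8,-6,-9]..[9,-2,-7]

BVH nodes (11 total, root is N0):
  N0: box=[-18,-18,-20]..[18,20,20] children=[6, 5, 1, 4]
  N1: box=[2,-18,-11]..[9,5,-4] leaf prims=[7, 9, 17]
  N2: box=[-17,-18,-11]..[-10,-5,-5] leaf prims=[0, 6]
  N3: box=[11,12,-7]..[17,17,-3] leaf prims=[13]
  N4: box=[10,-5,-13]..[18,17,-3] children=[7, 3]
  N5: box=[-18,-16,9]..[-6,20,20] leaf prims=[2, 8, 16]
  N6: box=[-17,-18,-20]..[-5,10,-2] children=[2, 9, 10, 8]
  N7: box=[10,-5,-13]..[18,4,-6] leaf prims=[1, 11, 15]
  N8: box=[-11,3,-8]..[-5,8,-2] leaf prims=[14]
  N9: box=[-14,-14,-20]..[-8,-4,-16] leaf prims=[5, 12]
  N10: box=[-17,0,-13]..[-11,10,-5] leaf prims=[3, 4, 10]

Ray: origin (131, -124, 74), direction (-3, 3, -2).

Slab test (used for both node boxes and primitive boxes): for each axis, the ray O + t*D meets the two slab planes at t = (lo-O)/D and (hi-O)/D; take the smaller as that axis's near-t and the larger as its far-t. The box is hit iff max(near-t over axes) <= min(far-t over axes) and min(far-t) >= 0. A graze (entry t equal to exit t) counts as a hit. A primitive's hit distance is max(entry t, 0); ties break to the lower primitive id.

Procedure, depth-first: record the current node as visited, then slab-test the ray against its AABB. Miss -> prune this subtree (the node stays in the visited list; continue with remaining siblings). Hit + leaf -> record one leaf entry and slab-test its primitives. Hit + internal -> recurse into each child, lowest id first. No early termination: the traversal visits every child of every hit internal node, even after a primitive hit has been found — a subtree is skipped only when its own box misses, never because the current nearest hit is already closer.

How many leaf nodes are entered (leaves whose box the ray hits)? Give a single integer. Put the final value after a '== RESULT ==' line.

Walk:
N0 x:[113/3,149/3] y:[106/3,48] z:[27,47] -> hit [113/3,47], descend [1, 4, 5, 6]
  N1 x:[122/3,43] y:[106/3,43] z:[39,85/2] -> hit [122/3,85/2] leaf, test {P7@t=42, P9(miss), P17@t=122/3}
  N4 x:[113/3,121/3] y:[119/3,47] z:[77/2,87/2] -> hit [119/3,121/3], descend [3, 7]
    N3 x:[38,40] y:[136/3,47] z:[77/2,81/2] -> miss, prune
    N7 x:[113/3,121/3] y:[119/3,128/3] z:[40,87/2] -> hit [40,121/3] leaf, test {P1(miss), P11(miss), P15@t=40}
  N5 x:[137/3,149/3] y:[36,48] z:[27,65/2] -> miss, prune
  N6 x:[136/3,148/3] y:[106/3,134/3] z:[38,47] -> miss, prune

7 AABB tests over nodes [0, 1, 4, 3, 7, 5, 6]; 2 leaves entered; closest P15.

== RESULT ==
2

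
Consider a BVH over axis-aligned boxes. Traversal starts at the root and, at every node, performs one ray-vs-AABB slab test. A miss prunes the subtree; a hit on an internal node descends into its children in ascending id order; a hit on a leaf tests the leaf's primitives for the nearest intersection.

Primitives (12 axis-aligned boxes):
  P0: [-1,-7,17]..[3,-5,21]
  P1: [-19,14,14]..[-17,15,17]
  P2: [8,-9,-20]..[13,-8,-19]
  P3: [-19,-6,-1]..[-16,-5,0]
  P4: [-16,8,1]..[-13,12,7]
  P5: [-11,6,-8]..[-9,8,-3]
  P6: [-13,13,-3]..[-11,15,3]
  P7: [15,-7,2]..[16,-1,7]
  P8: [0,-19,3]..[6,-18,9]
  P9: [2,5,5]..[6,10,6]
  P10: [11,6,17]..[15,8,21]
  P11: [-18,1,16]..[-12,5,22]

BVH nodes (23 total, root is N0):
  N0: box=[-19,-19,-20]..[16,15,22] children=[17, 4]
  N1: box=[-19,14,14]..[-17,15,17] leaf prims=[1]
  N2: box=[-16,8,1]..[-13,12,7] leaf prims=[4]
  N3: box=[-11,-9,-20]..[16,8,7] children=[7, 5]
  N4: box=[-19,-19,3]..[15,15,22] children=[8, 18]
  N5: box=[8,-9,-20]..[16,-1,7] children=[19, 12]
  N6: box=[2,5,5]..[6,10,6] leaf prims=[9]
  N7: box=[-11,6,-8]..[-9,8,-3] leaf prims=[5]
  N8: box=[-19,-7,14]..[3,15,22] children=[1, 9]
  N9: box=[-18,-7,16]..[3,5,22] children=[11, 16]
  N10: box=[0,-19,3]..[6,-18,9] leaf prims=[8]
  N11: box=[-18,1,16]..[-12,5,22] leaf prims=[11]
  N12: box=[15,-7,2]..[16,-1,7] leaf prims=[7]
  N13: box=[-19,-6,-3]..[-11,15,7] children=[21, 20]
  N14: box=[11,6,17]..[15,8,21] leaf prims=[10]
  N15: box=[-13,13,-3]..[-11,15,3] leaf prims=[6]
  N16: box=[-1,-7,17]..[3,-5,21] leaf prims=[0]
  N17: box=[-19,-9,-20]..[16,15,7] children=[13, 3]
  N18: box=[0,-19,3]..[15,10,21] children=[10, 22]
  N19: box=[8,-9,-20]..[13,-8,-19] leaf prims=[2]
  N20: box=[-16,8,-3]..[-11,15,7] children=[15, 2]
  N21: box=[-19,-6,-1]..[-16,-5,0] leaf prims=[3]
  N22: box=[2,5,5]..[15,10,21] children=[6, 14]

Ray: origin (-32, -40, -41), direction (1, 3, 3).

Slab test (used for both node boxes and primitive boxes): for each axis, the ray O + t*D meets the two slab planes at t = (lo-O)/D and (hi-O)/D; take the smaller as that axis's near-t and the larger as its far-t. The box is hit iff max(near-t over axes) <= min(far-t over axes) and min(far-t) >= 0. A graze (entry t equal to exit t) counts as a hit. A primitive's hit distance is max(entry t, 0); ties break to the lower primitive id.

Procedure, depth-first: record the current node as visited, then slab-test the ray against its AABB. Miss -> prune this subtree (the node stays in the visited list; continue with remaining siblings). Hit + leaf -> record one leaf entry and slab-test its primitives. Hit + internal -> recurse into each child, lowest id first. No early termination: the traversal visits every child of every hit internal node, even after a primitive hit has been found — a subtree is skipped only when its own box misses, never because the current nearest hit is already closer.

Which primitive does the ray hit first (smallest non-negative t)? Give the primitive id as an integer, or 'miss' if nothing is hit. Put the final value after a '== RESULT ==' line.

Trace the traversal:
N0 x:[13,48] y:[7,55/3] z:[7,21] -> hit [13,55/3], descend [4, 17]
  N4 x:[13,47] y:[7,55/3] z:[44/3,21] -> hit [44/3,55/3], descend [8, 18]
    N8 x:[13,35] y:[11,55/3] z:[55/3,21] -> hit [55/3,55/3], descend [1, 9]
      N1 x:[13,15] y:[18,55/3] z:[55/3,58/3] -> miss, prune
      N9 x:[14,35] y:[11,15] z:[19,21] -> miss, prune
    N18 x:[32,47] y:[7,50/3] z:[44/3,62/3] -> miss, prune
  N17 x:[13,48] y:[31/3,55/3] z:[7,16] -> hit [13,16], descend [3, 13]
    N3 x:[21,48] y:[31/3,16] z:[7,16] -> miss, prune
    N13 x:[13,21] y:[34/3,55/3] z:[38/3,16] -> hit [13,16], descend [20, 21]
      N20 x:[16,21] y:[16,55/3] z:[38/3,16] -> hit [16,16], descend [2, 15]
        N2 x:[16,19] y:[16,52/3] z:[14,16] -> hit [16,16] leaf, test {P4@t=16}
        N15 x:[19,21] y:[53/3,55/3] z:[38/3,44/3] -> miss, prune
      N21 x:[13,16] y:[34/3,35/3] z:[40/3,41/3] -> miss, prune

13 AABB tests over nodes [0, 4, 8, 1, 9, 18, 17, 3, 13, 20, 2, 15, 21]; 1 leaf entered; closest P4.

== RESULT ==
4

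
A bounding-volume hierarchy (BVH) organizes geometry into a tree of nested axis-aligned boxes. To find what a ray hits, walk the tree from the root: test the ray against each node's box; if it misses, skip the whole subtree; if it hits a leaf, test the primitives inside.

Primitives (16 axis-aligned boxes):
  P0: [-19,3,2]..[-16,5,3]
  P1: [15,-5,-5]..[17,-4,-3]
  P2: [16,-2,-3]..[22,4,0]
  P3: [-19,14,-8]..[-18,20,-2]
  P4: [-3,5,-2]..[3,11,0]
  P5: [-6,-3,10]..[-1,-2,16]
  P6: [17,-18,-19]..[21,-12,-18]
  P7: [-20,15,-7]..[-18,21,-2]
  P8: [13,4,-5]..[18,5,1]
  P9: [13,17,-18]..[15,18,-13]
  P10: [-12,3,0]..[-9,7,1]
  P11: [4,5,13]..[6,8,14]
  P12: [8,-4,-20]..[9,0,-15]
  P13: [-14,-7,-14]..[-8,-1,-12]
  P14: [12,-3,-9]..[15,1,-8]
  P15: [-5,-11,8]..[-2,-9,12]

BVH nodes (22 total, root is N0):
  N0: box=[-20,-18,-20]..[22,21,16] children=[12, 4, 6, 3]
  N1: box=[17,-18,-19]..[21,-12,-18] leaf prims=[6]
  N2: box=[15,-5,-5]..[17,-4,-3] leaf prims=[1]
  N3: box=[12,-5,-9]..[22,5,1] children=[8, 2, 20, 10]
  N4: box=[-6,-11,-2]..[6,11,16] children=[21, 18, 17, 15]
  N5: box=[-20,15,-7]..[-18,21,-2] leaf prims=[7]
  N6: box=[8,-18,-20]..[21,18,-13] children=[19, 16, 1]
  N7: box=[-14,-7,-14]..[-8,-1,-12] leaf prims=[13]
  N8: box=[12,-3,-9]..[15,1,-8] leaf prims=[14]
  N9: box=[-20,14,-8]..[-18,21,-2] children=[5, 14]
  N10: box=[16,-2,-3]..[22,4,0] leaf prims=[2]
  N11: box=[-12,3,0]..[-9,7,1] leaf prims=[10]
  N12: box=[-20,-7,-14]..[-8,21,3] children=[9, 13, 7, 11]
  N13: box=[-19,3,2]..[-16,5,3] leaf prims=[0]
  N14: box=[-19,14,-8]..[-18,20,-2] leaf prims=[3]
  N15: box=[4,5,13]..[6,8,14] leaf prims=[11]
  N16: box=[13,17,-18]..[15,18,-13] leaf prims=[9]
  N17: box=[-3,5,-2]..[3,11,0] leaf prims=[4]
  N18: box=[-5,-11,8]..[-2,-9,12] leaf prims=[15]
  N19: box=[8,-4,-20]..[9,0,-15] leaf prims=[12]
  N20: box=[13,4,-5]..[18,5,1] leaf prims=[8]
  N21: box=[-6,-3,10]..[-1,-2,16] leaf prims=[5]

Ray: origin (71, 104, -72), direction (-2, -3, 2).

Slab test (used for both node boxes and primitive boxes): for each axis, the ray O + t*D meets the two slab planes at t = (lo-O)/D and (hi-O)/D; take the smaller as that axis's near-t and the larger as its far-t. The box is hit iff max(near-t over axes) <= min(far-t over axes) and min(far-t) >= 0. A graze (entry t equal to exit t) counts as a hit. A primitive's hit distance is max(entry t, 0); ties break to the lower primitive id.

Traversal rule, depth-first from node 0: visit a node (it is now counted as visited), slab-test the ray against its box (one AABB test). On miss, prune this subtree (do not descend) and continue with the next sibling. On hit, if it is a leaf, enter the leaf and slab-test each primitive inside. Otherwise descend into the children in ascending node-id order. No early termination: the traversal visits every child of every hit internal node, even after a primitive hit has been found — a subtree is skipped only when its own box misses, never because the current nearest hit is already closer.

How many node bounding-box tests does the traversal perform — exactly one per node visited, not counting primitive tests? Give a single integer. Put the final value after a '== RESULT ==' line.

Trace the traversal:
N0 x:[49/2,91/2] y:[83/3,122/3] z:[26,44] -> hit [83/3,122/3], descend [3, 4, 6, 12]
  N3 x:[49/2,59/2] y:[33,109/3] z:[63/2,73/2] -> miss, prune
  N4 x:[65/2,77/2] y:[31,115/3] z:[35,44] -> hit [35,115/3], descend [15, 17, 18, 21]
    N15 x:[65/2,67/2] y:[32,33] z:[85/2,43] -> miss, prune
    N17 x:[34,37] y:[31,33] z:[35,36] -> miss, prune
    N18 x:[73/2,38] y:[113/3,115/3] z:[40,42] -> miss, prune
    N21 x:[36,77/2] y:[106/3,107/3] z:[41,44] -> miss, prune
  N6 x:[25,63/2] y:[86/3,122/3] z:[26,59/2] -> hit [86/3,59/2], descend [1, 16, 19]
    N1 x:[25,27] y:[116/3,122/3] z:[53/2,27] -> miss, prune
    N16 x:[28,29] y:[86/3,29] z:[27,59/2] -> hit [86/3,29] leaf, test {P9@t=86/3}
    N19 x:[31,63/2] y:[104/3,36] z:[26,57/2] -> miss, prune
  N12 x:[79/2,91/2] y:[83/3,37] z:[29,75/2] -> miss, prune

Summary -> nodes [0, 3, 4, 15, 17, 18, 21, 6, 1, 16, 19, 12]; box-tests=12; leaf-entries=1; first=P9

== RESULT ==
12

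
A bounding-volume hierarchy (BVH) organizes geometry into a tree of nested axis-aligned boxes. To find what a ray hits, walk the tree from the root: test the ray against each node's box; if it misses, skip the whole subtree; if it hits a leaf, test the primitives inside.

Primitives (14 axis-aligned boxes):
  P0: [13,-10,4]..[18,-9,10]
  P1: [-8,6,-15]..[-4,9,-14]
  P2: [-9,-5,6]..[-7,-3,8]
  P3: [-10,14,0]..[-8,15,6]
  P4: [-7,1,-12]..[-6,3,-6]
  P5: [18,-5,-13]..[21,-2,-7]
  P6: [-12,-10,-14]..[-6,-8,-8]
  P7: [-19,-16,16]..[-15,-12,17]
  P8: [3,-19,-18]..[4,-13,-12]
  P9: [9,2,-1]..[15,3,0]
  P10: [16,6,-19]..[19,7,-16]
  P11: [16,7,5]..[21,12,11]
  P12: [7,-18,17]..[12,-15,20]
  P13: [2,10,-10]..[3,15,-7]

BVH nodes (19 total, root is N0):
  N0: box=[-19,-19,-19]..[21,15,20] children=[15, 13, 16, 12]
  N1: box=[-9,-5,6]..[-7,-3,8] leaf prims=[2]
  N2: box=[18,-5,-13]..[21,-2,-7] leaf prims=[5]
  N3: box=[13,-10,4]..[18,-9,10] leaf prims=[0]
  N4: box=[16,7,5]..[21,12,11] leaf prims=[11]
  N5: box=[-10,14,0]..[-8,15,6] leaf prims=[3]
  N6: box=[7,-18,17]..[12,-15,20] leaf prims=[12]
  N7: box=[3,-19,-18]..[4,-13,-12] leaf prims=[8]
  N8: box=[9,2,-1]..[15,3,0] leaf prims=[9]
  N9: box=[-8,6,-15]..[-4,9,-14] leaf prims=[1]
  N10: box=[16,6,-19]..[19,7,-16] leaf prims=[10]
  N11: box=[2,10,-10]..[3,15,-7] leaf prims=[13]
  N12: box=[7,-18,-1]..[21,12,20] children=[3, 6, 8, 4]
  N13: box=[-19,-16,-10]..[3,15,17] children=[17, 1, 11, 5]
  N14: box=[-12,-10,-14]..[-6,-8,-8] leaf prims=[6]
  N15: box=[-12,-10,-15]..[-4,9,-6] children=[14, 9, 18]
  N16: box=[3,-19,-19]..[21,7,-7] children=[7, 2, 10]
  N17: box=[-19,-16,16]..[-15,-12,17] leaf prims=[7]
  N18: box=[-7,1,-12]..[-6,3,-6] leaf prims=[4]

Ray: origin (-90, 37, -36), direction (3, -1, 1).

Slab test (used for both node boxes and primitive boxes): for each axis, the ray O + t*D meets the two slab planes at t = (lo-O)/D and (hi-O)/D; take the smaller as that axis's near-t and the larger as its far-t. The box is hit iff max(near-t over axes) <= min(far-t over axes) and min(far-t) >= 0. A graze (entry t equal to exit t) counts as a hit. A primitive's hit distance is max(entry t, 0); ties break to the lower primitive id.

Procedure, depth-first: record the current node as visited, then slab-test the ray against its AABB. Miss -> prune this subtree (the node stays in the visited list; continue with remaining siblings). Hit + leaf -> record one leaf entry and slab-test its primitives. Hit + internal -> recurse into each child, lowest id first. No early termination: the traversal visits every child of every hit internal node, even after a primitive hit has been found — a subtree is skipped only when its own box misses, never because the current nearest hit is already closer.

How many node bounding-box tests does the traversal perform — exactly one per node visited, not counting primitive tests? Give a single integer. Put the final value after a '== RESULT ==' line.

Traverse from the root:
N0 x:[71/3,37] y:[22,56] z:[17,56] -> hit [71/3,37], descend [12, 13, 15, 16]
  N12 x:[97/3,37] y:[25,55] z:[35,56] -> hit [35,37], descend [3, 4, 6, 8]
    N3 x:[103/3,36] y:[46,47] z:[40,46] -> miss, prune
    N4 x:[106/3,37] y:[25,30] z:[41,47] -> miss, prune
    N6 x:[97/3,34] y:[52,55] z:[53,56] -> miss, prune
    N8 x:[33,35] y:[34,35] z:[35,36] -> hit [35,35] leaf, test {P9@t=35}
  N13 x:[71/3,31] y:[22,53] z:[26,53] -> hit [26,31], descend [1, 5, 11, 17]
    N1 x:[27,83/3] y:[40,42] z:[42,44] -> miss, prune
    N5 x:[80/3,82/3] y:[22,23] z:[36,42] -> miss, prune
    N11 x:[92/3,31] y:[22,27] z:[26,29] -> miss, prune
    N17 x:[71/3,25] y:[49,53] z:[52,53] -> miss, prune
  N15 x:[26,86/3] y:[28,47] z:[21,30] -> hit [28,86/3], descend [9, 14, 18]
    N9 x:[82/3,86/3] y:[28,31] z:[21,22] -> miss, prune
    N14 x:[26,28] y:[45,47] z:[22,28] -> miss, prune
    N18 x:[83/3,28] y:[34,36] z:[24,30] -> miss, prune
  N16 x:[31,37] y:[30,56] z:[17,29] -> miss, prune

16 AABB tests over nodes [0, 12, 3, 4, 6, 8, 13, 1, 5, 11, 17, 15, 9, 14, 18, 16]; 1 leaf entered; closest P9.

== RESULT ==
16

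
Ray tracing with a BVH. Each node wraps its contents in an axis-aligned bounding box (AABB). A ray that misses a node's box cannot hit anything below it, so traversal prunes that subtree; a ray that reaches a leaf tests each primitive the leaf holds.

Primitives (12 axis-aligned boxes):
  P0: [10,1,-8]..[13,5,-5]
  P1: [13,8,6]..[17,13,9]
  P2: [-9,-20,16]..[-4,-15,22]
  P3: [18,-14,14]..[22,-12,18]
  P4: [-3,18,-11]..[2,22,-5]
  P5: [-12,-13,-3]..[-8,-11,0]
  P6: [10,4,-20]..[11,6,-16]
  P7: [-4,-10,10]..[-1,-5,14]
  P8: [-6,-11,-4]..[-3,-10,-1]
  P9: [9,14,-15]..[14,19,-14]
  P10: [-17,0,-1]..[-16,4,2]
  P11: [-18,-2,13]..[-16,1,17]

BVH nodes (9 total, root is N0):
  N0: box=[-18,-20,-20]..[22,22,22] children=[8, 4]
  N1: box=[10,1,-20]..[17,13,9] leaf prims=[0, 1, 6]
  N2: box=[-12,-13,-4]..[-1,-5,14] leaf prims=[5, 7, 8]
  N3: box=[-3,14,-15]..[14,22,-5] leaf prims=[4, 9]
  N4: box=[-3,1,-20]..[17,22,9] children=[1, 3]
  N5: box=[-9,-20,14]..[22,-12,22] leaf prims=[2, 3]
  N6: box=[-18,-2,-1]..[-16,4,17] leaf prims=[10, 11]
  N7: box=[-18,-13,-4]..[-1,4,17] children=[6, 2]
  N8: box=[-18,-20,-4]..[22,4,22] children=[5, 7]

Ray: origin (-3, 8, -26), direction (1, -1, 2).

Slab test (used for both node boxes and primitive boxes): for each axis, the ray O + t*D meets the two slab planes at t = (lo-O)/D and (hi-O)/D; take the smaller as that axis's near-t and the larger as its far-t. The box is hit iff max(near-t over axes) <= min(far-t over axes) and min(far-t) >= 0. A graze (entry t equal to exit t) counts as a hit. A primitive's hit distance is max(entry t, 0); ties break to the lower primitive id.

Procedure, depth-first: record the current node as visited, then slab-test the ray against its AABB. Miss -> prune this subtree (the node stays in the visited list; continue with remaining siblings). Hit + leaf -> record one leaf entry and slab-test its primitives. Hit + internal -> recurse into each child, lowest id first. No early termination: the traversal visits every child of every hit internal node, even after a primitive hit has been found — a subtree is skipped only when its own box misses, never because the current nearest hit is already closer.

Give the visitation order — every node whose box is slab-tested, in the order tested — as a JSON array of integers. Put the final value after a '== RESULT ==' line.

Trace the traversal:
N0 x:[-15,25] y:[-14,28] z:[3,24] -> hit [3,24], descend [4, 8]
  N4 x:[0,20] y:[-14,7] z:[3,35/2] -> hit [3,7], descend [1, 3]
    N1 x:[13,20] y:[-5,7] z:[3,35/2] -> miss, prune
    N3 x:[0,17] y:[-14,-6] z:[11/2,21/2] -> miss, prune
  N8 x:[-15,25] y:[4,28] z:[11,24] -> hit [11,24], descend [5, 7]
    N5 x:[-6,25] y:[20,28] z:[20,24] -> hit [20,24] leaf, test {P2(miss), P3@t=21}
    N7 x:[-15,2] y:[4,21] z:[11,43/2] -> miss, prune

Visited [0, 4, 1, 3, 8, 5, 7]. Tests: 7 box, 1 leaf. Nearest: P3.

== RESULT ==
[0, 4, 1, 3, 8, 5, 7]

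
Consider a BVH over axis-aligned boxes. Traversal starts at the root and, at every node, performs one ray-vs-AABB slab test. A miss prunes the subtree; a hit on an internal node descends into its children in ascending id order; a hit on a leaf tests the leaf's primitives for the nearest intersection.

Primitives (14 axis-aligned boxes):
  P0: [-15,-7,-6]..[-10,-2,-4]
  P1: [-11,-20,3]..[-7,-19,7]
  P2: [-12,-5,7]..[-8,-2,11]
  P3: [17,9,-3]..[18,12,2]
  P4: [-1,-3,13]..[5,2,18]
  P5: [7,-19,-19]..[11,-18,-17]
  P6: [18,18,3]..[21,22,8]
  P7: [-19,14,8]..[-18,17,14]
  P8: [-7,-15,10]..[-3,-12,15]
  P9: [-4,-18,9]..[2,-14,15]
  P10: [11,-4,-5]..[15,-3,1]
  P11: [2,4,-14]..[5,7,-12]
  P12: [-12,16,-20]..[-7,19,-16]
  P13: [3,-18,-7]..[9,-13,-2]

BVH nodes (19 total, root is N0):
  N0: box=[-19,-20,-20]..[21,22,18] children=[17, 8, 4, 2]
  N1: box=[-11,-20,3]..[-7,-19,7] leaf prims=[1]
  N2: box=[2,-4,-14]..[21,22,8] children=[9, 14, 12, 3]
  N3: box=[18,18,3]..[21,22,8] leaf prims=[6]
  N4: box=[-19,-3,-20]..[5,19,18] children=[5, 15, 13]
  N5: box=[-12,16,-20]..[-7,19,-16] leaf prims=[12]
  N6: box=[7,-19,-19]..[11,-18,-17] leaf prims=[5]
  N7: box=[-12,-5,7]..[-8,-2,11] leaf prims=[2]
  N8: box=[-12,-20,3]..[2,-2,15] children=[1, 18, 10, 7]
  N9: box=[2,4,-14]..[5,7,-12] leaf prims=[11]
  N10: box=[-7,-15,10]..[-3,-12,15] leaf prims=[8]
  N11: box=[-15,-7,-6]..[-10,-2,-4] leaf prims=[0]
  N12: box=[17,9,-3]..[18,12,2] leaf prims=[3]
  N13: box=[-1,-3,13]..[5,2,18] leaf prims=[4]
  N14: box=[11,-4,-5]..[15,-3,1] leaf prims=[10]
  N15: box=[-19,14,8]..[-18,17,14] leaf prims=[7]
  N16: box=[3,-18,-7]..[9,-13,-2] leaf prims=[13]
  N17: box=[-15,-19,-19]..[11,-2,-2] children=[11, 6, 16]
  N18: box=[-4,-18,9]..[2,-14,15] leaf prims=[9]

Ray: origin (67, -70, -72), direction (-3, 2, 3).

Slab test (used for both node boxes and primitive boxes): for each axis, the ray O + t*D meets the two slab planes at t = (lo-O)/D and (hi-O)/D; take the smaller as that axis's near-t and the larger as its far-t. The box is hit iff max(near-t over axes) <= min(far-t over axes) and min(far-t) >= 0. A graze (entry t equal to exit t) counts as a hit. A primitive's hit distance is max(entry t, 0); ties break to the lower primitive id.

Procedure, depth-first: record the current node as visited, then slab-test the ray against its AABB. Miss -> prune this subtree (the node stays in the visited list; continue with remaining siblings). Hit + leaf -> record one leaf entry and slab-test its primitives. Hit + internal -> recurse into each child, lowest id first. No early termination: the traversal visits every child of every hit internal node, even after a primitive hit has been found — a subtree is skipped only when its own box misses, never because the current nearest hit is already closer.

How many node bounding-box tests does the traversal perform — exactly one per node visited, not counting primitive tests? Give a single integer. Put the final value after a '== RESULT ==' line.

Trace the traversal:
N0 x:[46/3,86/3] y:[25,46] z:[52/3,30] -> hit [25,86/3], descend [2, 4, 8, 17]
  N2 x:[46/3,65/3] y:[33,46] z:[58/3,80/3] -> miss, prune
  N4 x:[62/3,86/3] y:[67/2,89/2] z:[52/3,30] -> miss, prune
  N8 x:[65/3,79/3] y:[25,34] z:[25,29] -> hit [25,79/3], descend [1, 7, 10, 18]
    N1 x:[74/3,26] y:[25,51/2] z:[25,79/3] -> hit [25,51/2] leaf, test {P1@t=25}
    N7 x:[25,79/3] y:[65/2,34] z:[79/3,83/3] -> miss, prune
    N10 x:[70/3,74/3] y:[55/2,29] z:[82/3,29] -> miss, prune
    N18 x:[65/3,71/3] y:[26,28] z:[27,29] -> miss, prune
  N17 x:[56/3,82/3] y:[51/2,34] z:[53/3,70/3] -> miss, prune

order=[0, 2, 4, 8, 1, 7, 10, 18, 17]  |boxes|=9  |leaves|=1  hit=P1

== RESULT ==
9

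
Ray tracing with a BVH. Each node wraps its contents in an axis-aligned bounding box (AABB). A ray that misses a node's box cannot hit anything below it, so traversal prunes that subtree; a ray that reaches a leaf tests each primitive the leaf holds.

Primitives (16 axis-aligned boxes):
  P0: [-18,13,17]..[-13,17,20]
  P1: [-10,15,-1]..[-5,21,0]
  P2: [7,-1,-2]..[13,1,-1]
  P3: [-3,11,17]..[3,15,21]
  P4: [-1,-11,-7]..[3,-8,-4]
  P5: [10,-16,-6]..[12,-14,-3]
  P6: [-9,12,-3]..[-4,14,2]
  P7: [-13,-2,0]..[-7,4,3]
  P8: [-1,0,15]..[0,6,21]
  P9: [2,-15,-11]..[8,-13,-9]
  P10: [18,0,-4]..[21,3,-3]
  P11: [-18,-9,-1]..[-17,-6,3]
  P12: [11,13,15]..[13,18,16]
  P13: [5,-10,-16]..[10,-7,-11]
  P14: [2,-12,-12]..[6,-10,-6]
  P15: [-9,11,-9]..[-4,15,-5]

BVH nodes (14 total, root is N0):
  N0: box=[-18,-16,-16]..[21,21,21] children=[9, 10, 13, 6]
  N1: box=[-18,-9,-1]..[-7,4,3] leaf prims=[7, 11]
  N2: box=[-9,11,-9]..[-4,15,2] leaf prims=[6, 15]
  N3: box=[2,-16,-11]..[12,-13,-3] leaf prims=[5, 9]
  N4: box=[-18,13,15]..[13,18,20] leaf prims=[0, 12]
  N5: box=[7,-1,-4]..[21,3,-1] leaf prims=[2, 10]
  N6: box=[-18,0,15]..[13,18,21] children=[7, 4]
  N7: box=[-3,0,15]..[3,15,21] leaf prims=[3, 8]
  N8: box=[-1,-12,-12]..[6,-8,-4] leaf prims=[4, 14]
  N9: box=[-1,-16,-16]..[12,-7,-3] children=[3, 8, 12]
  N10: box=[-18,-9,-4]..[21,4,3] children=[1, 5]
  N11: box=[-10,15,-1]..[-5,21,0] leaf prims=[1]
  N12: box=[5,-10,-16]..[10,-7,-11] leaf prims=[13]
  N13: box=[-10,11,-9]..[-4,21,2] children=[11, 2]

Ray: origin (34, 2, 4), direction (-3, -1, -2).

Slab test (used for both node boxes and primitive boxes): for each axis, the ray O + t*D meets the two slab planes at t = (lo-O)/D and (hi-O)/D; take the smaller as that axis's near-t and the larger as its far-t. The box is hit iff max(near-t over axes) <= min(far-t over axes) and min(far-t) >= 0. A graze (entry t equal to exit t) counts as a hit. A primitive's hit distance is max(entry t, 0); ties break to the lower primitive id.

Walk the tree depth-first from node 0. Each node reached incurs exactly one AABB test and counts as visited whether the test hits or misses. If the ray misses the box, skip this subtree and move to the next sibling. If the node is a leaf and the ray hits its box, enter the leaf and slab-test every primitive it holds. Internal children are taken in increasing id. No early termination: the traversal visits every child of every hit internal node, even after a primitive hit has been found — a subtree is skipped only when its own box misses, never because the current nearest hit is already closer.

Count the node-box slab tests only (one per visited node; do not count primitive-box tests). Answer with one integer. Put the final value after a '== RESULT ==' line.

Traverse from the root:
N0 x:[13/3,52/3] y:[-19,18] z:[-17/2,10] -> hit [13/3,10], descend [6, 9, 10, 13]
  N6 x:[7,52/3] y:[-16,2] z:[-17/2,-11/2] -> miss, prune
  N9 x:[22/3,35/3] y:[9,18] z:[7/2,10] -> hit [9,10], descend [3, 8, 12]
    N3 x:[22/3,32/3] y:[15,18] z:[7/2,15/2] -> miss, prune
    N8 x:[28/3,35/3] y:[10,14] z:[4,8] -> miss, prune
    N12 x:[8,29/3] y:[9,12] z:[15/2,10] -> hit [9,29/3] leaf, test {P13@t=9}
  N10 x:[13/3,52/3] y:[-2,11] z:[1/2,4] -> miss, prune
  N13 x:[38/3,44/3] y:[-19,-9] z:[1,13/2] -> miss, prune

Summary -> nodes [0, 6, 9, 3, 8, 12, 10, 13]; box-tests=8; leaf-entries=1; first=P13

== RESULT ==
8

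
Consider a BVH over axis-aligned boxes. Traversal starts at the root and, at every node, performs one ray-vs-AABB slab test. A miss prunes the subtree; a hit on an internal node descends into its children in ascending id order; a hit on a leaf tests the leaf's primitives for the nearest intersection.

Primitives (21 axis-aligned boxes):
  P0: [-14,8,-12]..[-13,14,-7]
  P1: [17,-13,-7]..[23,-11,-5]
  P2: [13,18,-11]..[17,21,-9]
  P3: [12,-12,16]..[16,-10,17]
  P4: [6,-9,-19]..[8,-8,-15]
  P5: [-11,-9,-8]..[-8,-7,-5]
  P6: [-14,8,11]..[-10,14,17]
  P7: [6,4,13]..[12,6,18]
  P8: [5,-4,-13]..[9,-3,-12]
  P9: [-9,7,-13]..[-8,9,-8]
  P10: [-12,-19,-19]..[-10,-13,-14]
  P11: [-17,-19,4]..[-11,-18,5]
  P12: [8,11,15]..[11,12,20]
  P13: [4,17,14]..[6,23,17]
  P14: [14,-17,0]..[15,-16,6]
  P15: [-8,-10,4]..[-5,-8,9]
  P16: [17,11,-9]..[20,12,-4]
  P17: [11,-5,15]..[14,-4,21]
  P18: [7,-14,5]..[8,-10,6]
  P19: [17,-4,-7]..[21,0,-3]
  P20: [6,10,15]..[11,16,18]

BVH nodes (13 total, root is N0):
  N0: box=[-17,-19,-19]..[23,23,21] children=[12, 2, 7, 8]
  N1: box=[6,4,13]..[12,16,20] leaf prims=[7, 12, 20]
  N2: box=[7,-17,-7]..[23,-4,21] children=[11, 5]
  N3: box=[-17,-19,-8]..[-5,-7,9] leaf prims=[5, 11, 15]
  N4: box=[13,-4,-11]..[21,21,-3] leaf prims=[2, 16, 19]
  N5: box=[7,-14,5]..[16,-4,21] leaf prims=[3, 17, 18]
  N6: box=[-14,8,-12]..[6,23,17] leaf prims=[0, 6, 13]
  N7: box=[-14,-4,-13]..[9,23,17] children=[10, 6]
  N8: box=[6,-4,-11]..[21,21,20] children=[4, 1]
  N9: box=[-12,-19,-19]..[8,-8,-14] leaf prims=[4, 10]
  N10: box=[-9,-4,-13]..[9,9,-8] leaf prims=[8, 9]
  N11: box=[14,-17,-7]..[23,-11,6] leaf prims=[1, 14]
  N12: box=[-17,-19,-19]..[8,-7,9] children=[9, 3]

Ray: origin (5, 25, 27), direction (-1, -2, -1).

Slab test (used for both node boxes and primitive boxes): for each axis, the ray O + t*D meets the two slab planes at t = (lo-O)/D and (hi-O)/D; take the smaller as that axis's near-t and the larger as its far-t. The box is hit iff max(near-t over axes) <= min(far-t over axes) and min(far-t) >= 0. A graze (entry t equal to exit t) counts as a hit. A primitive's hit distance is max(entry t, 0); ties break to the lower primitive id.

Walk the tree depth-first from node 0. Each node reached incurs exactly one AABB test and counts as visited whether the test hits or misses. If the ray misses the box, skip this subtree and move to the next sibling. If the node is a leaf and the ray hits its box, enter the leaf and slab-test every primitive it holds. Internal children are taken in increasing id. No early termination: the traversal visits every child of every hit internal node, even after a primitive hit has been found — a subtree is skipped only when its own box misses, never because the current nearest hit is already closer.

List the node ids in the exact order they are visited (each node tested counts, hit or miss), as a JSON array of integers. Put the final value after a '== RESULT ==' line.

Walk:
N0 x:[-18,22] y:[1,22] z:[6,46] -> hit [6,22], descend [2, 7, 8, 12]
  N2 x:[-18,-2] y:[29/2,21] z:[6,34] -> miss, prune
  N7 x:[-4,19] y:[1,29/2] z:[10,40] -> hit [10,29/2], descend [6, 10]
    N6 x:[-1,19] y:[1,17/2] z:[10,39] -> miss, prune
    N10 x:[-4,14] y:[8,29/2] z:[35,40] -> miss, prune
  N8 x:[-16,-1] y:[2,29/2] z:[7,38] -> miss, prune
  N12 x:[-3,22] y:[16,22] z:[18,46] -> hit [18,22], descend [3, 9]
    N3 x:[10,22] y:[16,22] z:[18,35] -> hit [18,22] leaf, test {P5(miss), P11@t=22, P15(miss)}
    N9 x:[-3,17] y:[33/2,22] z:[41,46] -> miss, prune

9 AABB tests over nodes [0, 2, 7, 6, 10, 8, 12, 3, 9]; 1 leaf entered; closest P11.

== RESULT ==
[0, 2, 7, 6, 10, 8, 12, 3, 9]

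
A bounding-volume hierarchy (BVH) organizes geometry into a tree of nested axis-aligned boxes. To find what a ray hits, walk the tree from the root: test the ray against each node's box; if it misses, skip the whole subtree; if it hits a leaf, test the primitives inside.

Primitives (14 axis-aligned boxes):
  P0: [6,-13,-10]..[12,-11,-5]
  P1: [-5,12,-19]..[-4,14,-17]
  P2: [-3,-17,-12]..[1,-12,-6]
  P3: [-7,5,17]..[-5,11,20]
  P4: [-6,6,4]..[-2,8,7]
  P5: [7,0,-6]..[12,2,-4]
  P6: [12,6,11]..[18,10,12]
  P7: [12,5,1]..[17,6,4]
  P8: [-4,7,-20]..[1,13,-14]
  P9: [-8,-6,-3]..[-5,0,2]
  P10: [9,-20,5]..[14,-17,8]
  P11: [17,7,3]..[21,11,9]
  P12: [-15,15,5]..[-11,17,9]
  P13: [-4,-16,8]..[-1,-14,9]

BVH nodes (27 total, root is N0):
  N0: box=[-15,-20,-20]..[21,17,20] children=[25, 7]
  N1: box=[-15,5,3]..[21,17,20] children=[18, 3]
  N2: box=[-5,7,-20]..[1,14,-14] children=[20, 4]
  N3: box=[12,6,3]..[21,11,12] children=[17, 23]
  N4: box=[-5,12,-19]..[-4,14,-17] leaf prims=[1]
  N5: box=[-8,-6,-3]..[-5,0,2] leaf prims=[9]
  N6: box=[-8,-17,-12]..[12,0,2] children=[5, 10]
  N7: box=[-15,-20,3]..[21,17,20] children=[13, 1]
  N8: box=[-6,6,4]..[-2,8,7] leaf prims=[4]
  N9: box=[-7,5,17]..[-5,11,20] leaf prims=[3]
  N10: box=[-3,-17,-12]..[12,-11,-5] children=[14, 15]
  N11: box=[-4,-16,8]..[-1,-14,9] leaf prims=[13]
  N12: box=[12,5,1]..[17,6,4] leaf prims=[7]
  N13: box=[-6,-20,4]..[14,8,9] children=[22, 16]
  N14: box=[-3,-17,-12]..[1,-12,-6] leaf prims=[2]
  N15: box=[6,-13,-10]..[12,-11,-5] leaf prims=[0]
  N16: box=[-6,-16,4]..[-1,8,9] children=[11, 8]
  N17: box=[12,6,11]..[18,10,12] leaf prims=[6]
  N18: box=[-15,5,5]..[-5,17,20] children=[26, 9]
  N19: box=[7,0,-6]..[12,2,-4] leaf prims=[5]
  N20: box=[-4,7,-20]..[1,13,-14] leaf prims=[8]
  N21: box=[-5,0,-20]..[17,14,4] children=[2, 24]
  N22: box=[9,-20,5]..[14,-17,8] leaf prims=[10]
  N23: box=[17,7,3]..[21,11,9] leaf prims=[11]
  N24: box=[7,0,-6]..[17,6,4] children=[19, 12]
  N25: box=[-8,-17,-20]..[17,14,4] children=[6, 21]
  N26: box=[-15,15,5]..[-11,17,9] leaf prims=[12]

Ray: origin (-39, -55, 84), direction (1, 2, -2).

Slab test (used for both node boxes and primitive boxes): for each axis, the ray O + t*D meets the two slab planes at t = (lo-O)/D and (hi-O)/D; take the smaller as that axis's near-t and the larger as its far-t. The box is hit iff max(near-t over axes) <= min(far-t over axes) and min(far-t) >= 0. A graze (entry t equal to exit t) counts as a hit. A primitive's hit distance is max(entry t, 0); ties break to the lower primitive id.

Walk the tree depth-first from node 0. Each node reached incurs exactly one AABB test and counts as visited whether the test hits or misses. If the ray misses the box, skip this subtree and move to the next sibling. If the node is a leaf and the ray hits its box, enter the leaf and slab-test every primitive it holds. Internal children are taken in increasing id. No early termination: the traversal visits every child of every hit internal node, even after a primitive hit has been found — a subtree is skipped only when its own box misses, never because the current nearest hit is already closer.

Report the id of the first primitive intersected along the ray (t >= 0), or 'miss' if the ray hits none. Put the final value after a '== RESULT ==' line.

Traverse from the root:
N0 x:[24,60] y:[35/2,36] z:[32,52] -> hit [32,36], descend [7, 25]
  N7 x:[24,60] y:[35/2,36] z:[32,81/2] -> hit [32,36], descend [1, 13]
    N1 x:[24,60] y:[30,36] z:[32,81/2] -> hit [32,36], descend [3, 18]
      N3 x:[51,60] y:[61/2,33] z:[36,81/2] -> miss, prune
      N18 x:[24,34] y:[30,36] z:[32,79/2] -> hit [32,34], descend [9, 26]
        N9 x:[32,34] y:[30,33] z:[32,67/2] -> hit [32,33] leaf, test {P3@t=32}
        N26 x:[24,28] y:[35,36] z:[75/2,79/2] -> miss, prune
    N13 x:[33,53] y:[35/2,63/2] z:[75/2,40] -> miss, prune
  N25 x:[31,56] y:[19,69/2] z:[40,52] -> miss, prune

order=[0, 7, 1, 3, 18, 9, 26, 13, 25]  |boxes|=9  |leaves|=1  hit=P3

== RESULT ==
3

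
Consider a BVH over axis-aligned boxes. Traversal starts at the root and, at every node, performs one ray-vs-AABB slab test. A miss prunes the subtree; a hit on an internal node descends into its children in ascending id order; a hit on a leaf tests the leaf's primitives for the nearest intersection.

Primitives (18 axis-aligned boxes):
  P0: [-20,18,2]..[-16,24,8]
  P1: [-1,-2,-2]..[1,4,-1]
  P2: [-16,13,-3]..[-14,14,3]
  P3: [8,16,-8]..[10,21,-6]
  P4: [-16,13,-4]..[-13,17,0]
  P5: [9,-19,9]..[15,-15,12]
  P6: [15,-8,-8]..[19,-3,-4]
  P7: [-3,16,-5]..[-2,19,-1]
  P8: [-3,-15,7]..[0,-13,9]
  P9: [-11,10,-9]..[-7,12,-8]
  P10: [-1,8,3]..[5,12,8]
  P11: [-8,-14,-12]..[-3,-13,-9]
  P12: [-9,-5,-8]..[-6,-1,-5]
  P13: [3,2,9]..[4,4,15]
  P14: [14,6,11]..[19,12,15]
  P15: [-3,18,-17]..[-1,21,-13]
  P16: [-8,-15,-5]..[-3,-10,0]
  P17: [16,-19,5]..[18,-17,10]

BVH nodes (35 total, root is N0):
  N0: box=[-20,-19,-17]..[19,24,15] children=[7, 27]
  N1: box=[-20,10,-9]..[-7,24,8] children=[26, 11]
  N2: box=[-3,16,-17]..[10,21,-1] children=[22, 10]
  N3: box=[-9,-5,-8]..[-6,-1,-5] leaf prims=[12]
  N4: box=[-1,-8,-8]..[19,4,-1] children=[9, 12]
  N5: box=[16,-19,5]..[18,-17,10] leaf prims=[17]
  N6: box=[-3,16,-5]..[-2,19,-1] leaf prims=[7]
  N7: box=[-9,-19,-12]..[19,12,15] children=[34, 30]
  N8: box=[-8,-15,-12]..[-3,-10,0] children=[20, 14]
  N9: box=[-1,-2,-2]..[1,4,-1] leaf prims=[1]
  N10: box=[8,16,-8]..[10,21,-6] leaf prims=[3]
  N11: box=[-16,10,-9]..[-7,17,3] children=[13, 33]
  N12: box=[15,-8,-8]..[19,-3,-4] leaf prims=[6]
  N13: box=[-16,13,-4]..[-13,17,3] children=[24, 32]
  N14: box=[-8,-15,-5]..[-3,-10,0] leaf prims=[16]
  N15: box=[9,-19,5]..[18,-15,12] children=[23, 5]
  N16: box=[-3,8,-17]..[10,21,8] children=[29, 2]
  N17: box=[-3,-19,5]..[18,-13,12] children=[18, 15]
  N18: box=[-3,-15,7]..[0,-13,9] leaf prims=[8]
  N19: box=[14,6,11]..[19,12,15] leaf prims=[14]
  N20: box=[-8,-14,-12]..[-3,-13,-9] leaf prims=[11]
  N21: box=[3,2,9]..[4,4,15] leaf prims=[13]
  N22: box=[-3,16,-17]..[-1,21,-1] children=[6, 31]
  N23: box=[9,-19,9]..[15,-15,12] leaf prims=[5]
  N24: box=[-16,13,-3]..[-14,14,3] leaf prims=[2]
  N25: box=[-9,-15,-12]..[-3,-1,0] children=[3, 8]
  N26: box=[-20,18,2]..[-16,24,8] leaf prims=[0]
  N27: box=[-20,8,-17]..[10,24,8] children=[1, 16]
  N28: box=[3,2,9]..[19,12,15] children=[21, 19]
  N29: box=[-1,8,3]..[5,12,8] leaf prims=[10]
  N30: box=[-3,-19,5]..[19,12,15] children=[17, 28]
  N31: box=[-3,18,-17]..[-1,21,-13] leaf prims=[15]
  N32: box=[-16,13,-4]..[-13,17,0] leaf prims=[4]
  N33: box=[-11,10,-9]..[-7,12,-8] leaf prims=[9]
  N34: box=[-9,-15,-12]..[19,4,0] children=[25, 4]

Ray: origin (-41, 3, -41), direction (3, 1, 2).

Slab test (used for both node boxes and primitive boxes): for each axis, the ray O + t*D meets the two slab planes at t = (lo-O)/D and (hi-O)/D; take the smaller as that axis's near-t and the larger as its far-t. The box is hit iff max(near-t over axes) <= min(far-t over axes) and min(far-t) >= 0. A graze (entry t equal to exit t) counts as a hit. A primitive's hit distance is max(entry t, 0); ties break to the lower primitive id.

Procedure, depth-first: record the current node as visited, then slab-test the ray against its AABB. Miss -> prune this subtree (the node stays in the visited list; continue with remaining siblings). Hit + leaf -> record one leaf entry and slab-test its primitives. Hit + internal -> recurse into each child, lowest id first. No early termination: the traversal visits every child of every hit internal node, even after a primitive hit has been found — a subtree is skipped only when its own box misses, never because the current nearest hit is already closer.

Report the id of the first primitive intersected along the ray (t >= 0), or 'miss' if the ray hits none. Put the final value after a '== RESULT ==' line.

Trace the traversal:
N0 x:[7,20] y:[-22,21] z:[12,28] -> hit [12,20], descend [7, 27]
  N7 x:[32/3,20] y:[-22,9] z:[29/2,28] -> miss, prune
  N27 x:[7,17] y:[5,21] z:[12,49/2] -> hit [12,17], descend [1, 16]
    N1 x:[7,34/3] y:[7,21] z:[16,49/2] -> miss, prune
    N16 x:[38/3,17] y:[5,18] z:[12,49/2] -> hit [38/3,17], descend [2, 29]
      N2 x:[38/3,17] y:[13,18] z:[12,20] -> hit [13,17], descend [10, 22]
        N10 x:[49/3,17] y:[13,18] z:[33/2,35/2] -> hit [33/2,17] leaf, test {P3@t=33/2}
        N22 x:[38/3,40/3] y:[13,18] z:[12,20] -> hit [13,40/3], descend [6, 31]
          N6 x:[38/3,13] y:[13,16] z:[18,20] -> miss, prune
          N31 x:[38/3,40/3] y:[15,18] z:[12,14] -> miss, prune
      N29 x:[40/3,46/3] y:[5,9] z:[22,49/2] -> miss, prune

Visited [0, 7, 27, 1, 16, 2, 10, 22, 6, 31, 29]. Tests: 11 box, 1 leaf. Nearest: P3.

== RESULT ==
3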